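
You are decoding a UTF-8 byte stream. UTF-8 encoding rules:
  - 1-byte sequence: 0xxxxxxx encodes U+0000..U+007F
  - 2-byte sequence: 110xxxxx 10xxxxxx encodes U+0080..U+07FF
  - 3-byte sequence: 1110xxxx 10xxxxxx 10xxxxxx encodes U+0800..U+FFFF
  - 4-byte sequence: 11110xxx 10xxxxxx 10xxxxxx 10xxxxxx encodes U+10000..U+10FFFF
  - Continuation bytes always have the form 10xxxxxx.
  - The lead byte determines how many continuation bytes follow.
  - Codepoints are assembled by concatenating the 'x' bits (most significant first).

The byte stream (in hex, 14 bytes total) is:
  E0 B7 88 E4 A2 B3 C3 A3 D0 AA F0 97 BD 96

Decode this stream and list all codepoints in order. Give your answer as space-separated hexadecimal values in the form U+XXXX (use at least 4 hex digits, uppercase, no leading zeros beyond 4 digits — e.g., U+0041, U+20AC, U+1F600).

Answer: U+0DC8 U+48B3 U+00E3 U+042A U+17F56

Derivation:
Byte[0]=E0: 3-byte lead, need 2 cont bytes. acc=0x0
Byte[1]=B7: continuation. acc=(acc<<6)|0x37=0x37
Byte[2]=88: continuation. acc=(acc<<6)|0x08=0xDC8
Completed: cp=U+0DC8 (starts at byte 0)
Byte[3]=E4: 3-byte lead, need 2 cont bytes. acc=0x4
Byte[4]=A2: continuation. acc=(acc<<6)|0x22=0x122
Byte[5]=B3: continuation. acc=(acc<<6)|0x33=0x48B3
Completed: cp=U+48B3 (starts at byte 3)
Byte[6]=C3: 2-byte lead, need 1 cont bytes. acc=0x3
Byte[7]=A3: continuation. acc=(acc<<6)|0x23=0xE3
Completed: cp=U+00E3 (starts at byte 6)
Byte[8]=D0: 2-byte lead, need 1 cont bytes. acc=0x10
Byte[9]=AA: continuation. acc=(acc<<6)|0x2A=0x42A
Completed: cp=U+042A (starts at byte 8)
Byte[10]=F0: 4-byte lead, need 3 cont bytes. acc=0x0
Byte[11]=97: continuation. acc=(acc<<6)|0x17=0x17
Byte[12]=BD: continuation. acc=(acc<<6)|0x3D=0x5FD
Byte[13]=96: continuation. acc=(acc<<6)|0x16=0x17F56
Completed: cp=U+17F56 (starts at byte 10)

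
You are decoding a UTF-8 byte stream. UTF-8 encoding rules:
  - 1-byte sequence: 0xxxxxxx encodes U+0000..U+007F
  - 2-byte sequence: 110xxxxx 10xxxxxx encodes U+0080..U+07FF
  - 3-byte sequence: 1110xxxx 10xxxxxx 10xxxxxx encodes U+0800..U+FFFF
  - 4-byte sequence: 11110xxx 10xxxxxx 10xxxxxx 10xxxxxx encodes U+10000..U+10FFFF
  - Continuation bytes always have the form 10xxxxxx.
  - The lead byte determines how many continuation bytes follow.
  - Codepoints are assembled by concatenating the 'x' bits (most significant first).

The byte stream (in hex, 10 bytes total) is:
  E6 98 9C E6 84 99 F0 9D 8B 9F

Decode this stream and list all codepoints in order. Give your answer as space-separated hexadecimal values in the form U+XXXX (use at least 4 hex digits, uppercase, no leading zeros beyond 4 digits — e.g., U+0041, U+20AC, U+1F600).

Answer: U+661C U+6119 U+1D2DF

Derivation:
Byte[0]=E6: 3-byte lead, need 2 cont bytes. acc=0x6
Byte[1]=98: continuation. acc=(acc<<6)|0x18=0x198
Byte[2]=9C: continuation. acc=(acc<<6)|0x1C=0x661C
Completed: cp=U+661C (starts at byte 0)
Byte[3]=E6: 3-byte lead, need 2 cont bytes. acc=0x6
Byte[4]=84: continuation. acc=(acc<<6)|0x04=0x184
Byte[5]=99: continuation. acc=(acc<<6)|0x19=0x6119
Completed: cp=U+6119 (starts at byte 3)
Byte[6]=F0: 4-byte lead, need 3 cont bytes. acc=0x0
Byte[7]=9D: continuation. acc=(acc<<6)|0x1D=0x1D
Byte[8]=8B: continuation. acc=(acc<<6)|0x0B=0x74B
Byte[9]=9F: continuation. acc=(acc<<6)|0x1F=0x1D2DF
Completed: cp=U+1D2DF (starts at byte 6)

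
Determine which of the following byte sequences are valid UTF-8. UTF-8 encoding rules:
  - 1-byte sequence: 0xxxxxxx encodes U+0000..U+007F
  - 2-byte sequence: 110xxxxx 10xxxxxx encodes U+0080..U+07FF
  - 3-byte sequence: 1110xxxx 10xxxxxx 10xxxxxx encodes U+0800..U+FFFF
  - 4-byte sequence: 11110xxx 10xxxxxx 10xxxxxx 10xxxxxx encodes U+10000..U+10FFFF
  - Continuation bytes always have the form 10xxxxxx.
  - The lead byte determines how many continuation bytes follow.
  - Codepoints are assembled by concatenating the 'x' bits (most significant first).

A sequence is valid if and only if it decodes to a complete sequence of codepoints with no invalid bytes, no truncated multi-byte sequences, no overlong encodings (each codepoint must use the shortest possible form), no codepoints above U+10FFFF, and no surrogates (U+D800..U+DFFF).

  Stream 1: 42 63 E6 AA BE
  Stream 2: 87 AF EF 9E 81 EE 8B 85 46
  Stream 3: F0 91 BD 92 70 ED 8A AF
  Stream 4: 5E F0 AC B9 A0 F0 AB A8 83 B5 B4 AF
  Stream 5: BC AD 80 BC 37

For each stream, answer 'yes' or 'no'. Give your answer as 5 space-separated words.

Answer: yes no yes no no

Derivation:
Stream 1: decodes cleanly. VALID
Stream 2: error at byte offset 0. INVALID
Stream 3: decodes cleanly. VALID
Stream 4: error at byte offset 9. INVALID
Stream 5: error at byte offset 0. INVALID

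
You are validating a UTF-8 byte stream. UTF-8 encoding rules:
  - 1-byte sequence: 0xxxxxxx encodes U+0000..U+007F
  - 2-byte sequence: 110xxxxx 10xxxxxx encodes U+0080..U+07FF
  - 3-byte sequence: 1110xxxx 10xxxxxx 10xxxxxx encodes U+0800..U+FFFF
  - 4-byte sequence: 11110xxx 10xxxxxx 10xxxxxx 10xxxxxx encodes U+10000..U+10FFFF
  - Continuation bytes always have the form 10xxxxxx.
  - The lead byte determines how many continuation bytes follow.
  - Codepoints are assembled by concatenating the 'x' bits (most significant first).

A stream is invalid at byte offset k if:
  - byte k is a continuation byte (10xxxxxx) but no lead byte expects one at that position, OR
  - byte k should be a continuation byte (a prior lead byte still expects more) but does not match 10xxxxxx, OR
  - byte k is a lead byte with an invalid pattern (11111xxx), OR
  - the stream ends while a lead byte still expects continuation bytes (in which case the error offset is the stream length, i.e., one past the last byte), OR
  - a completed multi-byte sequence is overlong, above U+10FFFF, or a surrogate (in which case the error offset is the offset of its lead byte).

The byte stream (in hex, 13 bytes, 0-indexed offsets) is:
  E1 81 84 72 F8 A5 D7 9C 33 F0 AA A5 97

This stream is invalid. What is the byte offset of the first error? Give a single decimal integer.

Answer: 4

Derivation:
Byte[0]=E1: 3-byte lead, need 2 cont bytes. acc=0x1
Byte[1]=81: continuation. acc=(acc<<6)|0x01=0x41
Byte[2]=84: continuation. acc=(acc<<6)|0x04=0x1044
Completed: cp=U+1044 (starts at byte 0)
Byte[3]=72: 1-byte ASCII. cp=U+0072
Byte[4]=F8: INVALID lead byte (not 0xxx/110x/1110/11110)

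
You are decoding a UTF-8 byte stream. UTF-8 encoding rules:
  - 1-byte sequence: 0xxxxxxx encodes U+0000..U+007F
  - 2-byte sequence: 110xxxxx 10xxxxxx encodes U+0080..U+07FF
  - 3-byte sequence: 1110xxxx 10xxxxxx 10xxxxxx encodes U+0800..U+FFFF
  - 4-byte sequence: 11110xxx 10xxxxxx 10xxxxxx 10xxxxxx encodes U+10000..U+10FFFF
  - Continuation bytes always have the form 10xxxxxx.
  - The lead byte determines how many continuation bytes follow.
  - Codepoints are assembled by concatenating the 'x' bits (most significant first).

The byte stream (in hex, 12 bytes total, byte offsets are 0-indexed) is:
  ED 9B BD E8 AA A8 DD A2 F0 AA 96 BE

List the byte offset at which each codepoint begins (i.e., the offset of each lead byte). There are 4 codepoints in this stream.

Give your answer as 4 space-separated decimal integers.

Byte[0]=ED: 3-byte lead, need 2 cont bytes. acc=0xD
Byte[1]=9B: continuation. acc=(acc<<6)|0x1B=0x35B
Byte[2]=BD: continuation. acc=(acc<<6)|0x3D=0xD6FD
Completed: cp=U+D6FD (starts at byte 0)
Byte[3]=E8: 3-byte lead, need 2 cont bytes. acc=0x8
Byte[4]=AA: continuation. acc=(acc<<6)|0x2A=0x22A
Byte[5]=A8: continuation. acc=(acc<<6)|0x28=0x8AA8
Completed: cp=U+8AA8 (starts at byte 3)
Byte[6]=DD: 2-byte lead, need 1 cont bytes. acc=0x1D
Byte[7]=A2: continuation. acc=(acc<<6)|0x22=0x762
Completed: cp=U+0762 (starts at byte 6)
Byte[8]=F0: 4-byte lead, need 3 cont bytes. acc=0x0
Byte[9]=AA: continuation. acc=(acc<<6)|0x2A=0x2A
Byte[10]=96: continuation. acc=(acc<<6)|0x16=0xA96
Byte[11]=BE: continuation. acc=(acc<<6)|0x3E=0x2A5BE
Completed: cp=U+2A5BE (starts at byte 8)

Answer: 0 3 6 8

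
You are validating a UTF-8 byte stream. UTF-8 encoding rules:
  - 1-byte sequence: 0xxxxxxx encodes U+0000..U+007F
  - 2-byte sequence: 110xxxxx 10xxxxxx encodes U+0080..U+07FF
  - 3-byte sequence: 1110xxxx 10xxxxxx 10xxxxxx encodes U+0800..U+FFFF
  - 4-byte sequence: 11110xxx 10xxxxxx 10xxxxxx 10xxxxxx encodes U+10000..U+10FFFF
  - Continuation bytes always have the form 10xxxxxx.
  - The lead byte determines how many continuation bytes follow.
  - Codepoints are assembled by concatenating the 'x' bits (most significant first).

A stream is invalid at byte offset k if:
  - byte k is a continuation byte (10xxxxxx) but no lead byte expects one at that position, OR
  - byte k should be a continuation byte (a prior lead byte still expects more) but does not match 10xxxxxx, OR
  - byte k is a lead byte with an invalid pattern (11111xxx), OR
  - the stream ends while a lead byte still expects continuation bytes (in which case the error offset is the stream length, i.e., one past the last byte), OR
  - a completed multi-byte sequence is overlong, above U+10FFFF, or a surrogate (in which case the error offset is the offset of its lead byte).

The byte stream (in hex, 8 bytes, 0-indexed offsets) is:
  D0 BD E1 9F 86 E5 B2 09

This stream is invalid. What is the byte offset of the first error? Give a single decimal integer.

Answer: 7

Derivation:
Byte[0]=D0: 2-byte lead, need 1 cont bytes. acc=0x10
Byte[1]=BD: continuation. acc=(acc<<6)|0x3D=0x43D
Completed: cp=U+043D (starts at byte 0)
Byte[2]=E1: 3-byte lead, need 2 cont bytes. acc=0x1
Byte[3]=9F: continuation. acc=(acc<<6)|0x1F=0x5F
Byte[4]=86: continuation. acc=(acc<<6)|0x06=0x17C6
Completed: cp=U+17C6 (starts at byte 2)
Byte[5]=E5: 3-byte lead, need 2 cont bytes. acc=0x5
Byte[6]=B2: continuation. acc=(acc<<6)|0x32=0x172
Byte[7]=09: expected 10xxxxxx continuation. INVALID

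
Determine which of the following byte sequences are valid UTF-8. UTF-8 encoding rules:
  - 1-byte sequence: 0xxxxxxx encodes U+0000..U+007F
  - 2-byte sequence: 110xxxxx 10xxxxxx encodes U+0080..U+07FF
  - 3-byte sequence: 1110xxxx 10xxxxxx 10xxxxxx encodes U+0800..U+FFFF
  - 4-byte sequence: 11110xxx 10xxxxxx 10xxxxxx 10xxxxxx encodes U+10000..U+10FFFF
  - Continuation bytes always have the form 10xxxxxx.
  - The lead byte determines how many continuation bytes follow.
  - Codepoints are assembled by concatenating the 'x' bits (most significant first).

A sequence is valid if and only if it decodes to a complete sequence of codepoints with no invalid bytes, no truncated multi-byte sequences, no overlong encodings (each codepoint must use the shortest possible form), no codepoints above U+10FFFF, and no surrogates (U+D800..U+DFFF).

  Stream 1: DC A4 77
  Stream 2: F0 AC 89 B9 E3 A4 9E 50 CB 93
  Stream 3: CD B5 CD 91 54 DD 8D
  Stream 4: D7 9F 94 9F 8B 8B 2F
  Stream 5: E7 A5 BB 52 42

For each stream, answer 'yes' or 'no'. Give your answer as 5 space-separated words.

Stream 1: decodes cleanly. VALID
Stream 2: decodes cleanly. VALID
Stream 3: decodes cleanly. VALID
Stream 4: error at byte offset 2. INVALID
Stream 5: decodes cleanly. VALID

Answer: yes yes yes no yes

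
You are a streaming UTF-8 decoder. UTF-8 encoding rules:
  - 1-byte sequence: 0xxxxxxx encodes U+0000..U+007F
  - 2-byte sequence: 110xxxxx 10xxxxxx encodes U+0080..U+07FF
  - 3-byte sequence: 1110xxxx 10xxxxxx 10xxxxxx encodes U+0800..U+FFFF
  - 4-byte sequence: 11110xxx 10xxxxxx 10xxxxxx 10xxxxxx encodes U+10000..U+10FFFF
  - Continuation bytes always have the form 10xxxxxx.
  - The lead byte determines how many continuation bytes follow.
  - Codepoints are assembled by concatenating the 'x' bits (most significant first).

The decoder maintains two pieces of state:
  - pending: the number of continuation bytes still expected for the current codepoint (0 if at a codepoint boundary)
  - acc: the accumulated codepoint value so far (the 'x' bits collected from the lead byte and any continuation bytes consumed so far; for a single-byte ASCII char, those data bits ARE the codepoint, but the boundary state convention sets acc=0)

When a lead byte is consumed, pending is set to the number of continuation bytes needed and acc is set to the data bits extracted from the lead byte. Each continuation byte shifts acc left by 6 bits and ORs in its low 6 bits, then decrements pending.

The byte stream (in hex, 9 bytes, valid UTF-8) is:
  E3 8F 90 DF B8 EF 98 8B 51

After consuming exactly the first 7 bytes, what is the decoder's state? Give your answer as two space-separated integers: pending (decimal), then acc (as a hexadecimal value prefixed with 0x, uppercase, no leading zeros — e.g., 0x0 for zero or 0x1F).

Byte[0]=E3: 3-byte lead. pending=2, acc=0x3
Byte[1]=8F: continuation. acc=(acc<<6)|0x0F=0xCF, pending=1
Byte[2]=90: continuation. acc=(acc<<6)|0x10=0x33D0, pending=0
Byte[3]=DF: 2-byte lead. pending=1, acc=0x1F
Byte[4]=B8: continuation. acc=(acc<<6)|0x38=0x7F8, pending=0
Byte[5]=EF: 3-byte lead. pending=2, acc=0xF
Byte[6]=98: continuation. acc=(acc<<6)|0x18=0x3D8, pending=1

Answer: 1 0x3D8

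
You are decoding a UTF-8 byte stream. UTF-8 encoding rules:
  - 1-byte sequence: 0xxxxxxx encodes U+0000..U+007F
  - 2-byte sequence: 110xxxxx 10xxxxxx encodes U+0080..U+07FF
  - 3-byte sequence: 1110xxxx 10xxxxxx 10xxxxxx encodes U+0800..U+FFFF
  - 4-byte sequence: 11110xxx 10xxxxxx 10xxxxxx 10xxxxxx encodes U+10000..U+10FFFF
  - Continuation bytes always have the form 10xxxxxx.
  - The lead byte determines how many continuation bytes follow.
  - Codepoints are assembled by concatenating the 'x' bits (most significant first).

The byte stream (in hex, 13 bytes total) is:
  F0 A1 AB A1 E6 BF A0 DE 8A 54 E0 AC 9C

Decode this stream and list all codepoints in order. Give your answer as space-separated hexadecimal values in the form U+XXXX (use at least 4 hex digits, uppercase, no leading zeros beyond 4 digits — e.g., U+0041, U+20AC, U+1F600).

Answer: U+21AE1 U+6FE0 U+078A U+0054 U+0B1C

Derivation:
Byte[0]=F0: 4-byte lead, need 3 cont bytes. acc=0x0
Byte[1]=A1: continuation. acc=(acc<<6)|0x21=0x21
Byte[2]=AB: continuation. acc=(acc<<6)|0x2B=0x86B
Byte[3]=A1: continuation. acc=(acc<<6)|0x21=0x21AE1
Completed: cp=U+21AE1 (starts at byte 0)
Byte[4]=E6: 3-byte lead, need 2 cont bytes. acc=0x6
Byte[5]=BF: continuation. acc=(acc<<6)|0x3F=0x1BF
Byte[6]=A0: continuation. acc=(acc<<6)|0x20=0x6FE0
Completed: cp=U+6FE0 (starts at byte 4)
Byte[7]=DE: 2-byte lead, need 1 cont bytes. acc=0x1E
Byte[8]=8A: continuation. acc=(acc<<6)|0x0A=0x78A
Completed: cp=U+078A (starts at byte 7)
Byte[9]=54: 1-byte ASCII. cp=U+0054
Byte[10]=E0: 3-byte lead, need 2 cont bytes. acc=0x0
Byte[11]=AC: continuation. acc=(acc<<6)|0x2C=0x2C
Byte[12]=9C: continuation. acc=(acc<<6)|0x1C=0xB1C
Completed: cp=U+0B1C (starts at byte 10)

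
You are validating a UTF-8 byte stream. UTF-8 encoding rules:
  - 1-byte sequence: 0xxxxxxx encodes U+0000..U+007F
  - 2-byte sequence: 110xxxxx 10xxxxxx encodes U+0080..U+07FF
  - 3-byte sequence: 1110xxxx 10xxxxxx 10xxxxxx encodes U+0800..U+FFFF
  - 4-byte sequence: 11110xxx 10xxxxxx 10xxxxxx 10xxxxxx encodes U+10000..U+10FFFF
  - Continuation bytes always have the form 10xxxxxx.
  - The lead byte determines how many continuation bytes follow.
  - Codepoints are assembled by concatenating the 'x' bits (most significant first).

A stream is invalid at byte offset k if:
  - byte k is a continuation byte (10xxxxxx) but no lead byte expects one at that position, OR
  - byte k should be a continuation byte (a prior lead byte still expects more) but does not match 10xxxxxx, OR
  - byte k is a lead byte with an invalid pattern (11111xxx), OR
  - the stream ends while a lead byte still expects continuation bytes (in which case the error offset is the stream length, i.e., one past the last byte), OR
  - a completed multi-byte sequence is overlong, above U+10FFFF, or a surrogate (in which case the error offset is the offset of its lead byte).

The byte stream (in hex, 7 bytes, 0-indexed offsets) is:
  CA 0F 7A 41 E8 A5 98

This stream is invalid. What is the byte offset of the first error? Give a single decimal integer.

Byte[0]=CA: 2-byte lead, need 1 cont bytes. acc=0xA
Byte[1]=0F: expected 10xxxxxx continuation. INVALID

Answer: 1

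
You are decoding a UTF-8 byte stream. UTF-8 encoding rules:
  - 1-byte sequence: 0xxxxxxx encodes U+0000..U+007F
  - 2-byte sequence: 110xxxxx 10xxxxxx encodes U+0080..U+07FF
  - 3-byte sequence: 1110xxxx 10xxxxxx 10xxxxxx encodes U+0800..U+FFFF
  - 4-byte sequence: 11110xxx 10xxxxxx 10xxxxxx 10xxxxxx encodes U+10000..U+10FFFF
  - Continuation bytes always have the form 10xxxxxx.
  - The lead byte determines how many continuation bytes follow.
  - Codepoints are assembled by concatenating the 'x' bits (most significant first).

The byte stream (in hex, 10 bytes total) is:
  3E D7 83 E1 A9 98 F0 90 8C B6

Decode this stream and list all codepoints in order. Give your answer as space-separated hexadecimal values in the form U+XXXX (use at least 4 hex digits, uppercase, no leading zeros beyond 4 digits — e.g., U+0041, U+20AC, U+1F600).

Answer: U+003E U+05C3 U+1A58 U+10336

Derivation:
Byte[0]=3E: 1-byte ASCII. cp=U+003E
Byte[1]=D7: 2-byte lead, need 1 cont bytes. acc=0x17
Byte[2]=83: continuation. acc=(acc<<6)|0x03=0x5C3
Completed: cp=U+05C3 (starts at byte 1)
Byte[3]=E1: 3-byte lead, need 2 cont bytes. acc=0x1
Byte[4]=A9: continuation. acc=(acc<<6)|0x29=0x69
Byte[5]=98: continuation. acc=(acc<<6)|0x18=0x1A58
Completed: cp=U+1A58 (starts at byte 3)
Byte[6]=F0: 4-byte lead, need 3 cont bytes. acc=0x0
Byte[7]=90: continuation. acc=(acc<<6)|0x10=0x10
Byte[8]=8C: continuation. acc=(acc<<6)|0x0C=0x40C
Byte[9]=B6: continuation. acc=(acc<<6)|0x36=0x10336
Completed: cp=U+10336 (starts at byte 6)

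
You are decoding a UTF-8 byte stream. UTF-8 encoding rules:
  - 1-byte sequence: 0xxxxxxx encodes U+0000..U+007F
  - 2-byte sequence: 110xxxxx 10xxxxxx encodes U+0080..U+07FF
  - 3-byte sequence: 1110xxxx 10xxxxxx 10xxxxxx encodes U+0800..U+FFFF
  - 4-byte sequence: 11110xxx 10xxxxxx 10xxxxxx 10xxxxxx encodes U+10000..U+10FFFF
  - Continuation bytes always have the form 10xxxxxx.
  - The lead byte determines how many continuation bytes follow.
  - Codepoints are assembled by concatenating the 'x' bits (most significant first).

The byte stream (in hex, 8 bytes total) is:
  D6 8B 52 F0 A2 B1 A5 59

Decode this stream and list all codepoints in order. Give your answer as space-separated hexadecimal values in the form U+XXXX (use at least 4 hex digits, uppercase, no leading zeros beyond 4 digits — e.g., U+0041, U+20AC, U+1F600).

Byte[0]=D6: 2-byte lead, need 1 cont bytes. acc=0x16
Byte[1]=8B: continuation. acc=(acc<<6)|0x0B=0x58B
Completed: cp=U+058B (starts at byte 0)
Byte[2]=52: 1-byte ASCII. cp=U+0052
Byte[3]=F0: 4-byte lead, need 3 cont bytes. acc=0x0
Byte[4]=A2: continuation. acc=(acc<<6)|0x22=0x22
Byte[5]=B1: continuation. acc=(acc<<6)|0x31=0x8B1
Byte[6]=A5: continuation. acc=(acc<<6)|0x25=0x22C65
Completed: cp=U+22C65 (starts at byte 3)
Byte[7]=59: 1-byte ASCII. cp=U+0059

Answer: U+058B U+0052 U+22C65 U+0059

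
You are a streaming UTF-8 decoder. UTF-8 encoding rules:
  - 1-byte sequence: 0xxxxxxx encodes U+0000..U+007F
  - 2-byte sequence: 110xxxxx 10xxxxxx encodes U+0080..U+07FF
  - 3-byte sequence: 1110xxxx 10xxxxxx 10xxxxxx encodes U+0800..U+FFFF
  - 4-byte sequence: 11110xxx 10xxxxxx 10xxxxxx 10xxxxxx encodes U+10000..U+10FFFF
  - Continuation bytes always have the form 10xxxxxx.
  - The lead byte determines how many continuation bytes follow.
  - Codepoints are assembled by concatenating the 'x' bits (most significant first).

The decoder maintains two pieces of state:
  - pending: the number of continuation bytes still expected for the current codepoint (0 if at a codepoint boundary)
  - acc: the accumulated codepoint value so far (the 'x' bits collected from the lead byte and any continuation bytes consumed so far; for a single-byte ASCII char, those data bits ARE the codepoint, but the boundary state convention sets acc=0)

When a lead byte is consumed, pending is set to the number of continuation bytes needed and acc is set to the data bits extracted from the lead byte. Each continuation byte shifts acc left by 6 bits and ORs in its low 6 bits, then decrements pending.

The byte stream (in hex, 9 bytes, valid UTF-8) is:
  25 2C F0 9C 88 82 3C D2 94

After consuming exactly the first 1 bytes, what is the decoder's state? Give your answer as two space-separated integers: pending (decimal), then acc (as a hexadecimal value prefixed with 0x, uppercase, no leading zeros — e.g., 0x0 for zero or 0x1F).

Answer: 0 0x0

Derivation:
Byte[0]=25: 1-byte. pending=0, acc=0x0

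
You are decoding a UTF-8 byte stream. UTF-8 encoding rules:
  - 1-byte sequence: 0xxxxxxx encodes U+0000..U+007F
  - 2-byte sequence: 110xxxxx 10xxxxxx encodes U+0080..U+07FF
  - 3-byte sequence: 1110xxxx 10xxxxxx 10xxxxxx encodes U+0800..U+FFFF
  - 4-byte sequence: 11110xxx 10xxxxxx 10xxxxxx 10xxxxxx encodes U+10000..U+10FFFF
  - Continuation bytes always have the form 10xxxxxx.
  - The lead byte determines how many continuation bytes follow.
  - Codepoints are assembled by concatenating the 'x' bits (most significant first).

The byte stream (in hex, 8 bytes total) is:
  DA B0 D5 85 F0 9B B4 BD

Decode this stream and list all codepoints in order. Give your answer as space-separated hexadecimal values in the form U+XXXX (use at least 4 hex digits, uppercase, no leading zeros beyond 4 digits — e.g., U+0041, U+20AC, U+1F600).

Answer: U+06B0 U+0545 U+1BD3D

Derivation:
Byte[0]=DA: 2-byte lead, need 1 cont bytes. acc=0x1A
Byte[1]=B0: continuation. acc=(acc<<6)|0x30=0x6B0
Completed: cp=U+06B0 (starts at byte 0)
Byte[2]=D5: 2-byte lead, need 1 cont bytes. acc=0x15
Byte[3]=85: continuation. acc=(acc<<6)|0x05=0x545
Completed: cp=U+0545 (starts at byte 2)
Byte[4]=F0: 4-byte lead, need 3 cont bytes. acc=0x0
Byte[5]=9B: continuation. acc=(acc<<6)|0x1B=0x1B
Byte[6]=B4: continuation. acc=(acc<<6)|0x34=0x6F4
Byte[7]=BD: continuation. acc=(acc<<6)|0x3D=0x1BD3D
Completed: cp=U+1BD3D (starts at byte 4)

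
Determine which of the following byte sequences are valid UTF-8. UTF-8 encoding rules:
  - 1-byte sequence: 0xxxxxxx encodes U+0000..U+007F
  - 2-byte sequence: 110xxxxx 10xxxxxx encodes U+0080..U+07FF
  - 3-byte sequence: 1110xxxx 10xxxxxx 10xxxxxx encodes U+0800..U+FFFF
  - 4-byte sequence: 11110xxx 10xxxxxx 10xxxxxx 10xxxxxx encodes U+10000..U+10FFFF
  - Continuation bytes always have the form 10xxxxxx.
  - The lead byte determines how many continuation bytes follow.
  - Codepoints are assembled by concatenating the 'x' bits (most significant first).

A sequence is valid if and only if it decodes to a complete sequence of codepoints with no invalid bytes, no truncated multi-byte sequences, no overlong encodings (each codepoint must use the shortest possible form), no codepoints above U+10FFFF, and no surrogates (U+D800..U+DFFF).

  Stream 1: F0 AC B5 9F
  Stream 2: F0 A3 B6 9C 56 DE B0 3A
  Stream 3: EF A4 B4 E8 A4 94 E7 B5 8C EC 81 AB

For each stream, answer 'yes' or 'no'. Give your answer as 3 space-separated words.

Stream 1: decodes cleanly. VALID
Stream 2: decodes cleanly. VALID
Stream 3: decodes cleanly. VALID

Answer: yes yes yes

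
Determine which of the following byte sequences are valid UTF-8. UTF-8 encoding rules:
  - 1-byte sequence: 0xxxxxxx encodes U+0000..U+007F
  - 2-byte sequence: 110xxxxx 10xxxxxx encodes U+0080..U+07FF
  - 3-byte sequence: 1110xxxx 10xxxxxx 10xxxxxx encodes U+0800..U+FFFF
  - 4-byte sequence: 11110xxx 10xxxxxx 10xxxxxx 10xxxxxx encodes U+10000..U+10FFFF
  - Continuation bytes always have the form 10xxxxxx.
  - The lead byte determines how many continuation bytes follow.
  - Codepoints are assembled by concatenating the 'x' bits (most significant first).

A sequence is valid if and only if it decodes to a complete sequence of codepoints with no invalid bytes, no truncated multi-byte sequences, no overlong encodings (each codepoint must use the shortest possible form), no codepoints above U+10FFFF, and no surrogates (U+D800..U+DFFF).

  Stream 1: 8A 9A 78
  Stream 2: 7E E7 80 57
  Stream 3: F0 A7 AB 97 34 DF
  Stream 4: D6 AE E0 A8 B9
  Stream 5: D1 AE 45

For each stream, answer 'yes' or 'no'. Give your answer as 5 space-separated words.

Stream 1: error at byte offset 0. INVALID
Stream 2: error at byte offset 3. INVALID
Stream 3: error at byte offset 6. INVALID
Stream 4: decodes cleanly. VALID
Stream 5: decodes cleanly. VALID

Answer: no no no yes yes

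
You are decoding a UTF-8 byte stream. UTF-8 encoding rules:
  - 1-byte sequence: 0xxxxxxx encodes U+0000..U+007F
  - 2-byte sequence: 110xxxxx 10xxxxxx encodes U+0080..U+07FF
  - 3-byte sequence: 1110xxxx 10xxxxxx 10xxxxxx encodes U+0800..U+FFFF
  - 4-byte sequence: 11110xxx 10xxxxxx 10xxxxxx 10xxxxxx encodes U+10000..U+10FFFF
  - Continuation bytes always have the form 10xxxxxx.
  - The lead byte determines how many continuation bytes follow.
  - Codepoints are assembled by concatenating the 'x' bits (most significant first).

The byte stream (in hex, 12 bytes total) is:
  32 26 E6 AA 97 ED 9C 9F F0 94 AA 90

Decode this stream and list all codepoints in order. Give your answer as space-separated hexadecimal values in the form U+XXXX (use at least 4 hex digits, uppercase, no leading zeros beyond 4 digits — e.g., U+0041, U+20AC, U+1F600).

Answer: U+0032 U+0026 U+6A97 U+D71F U+14A90

Derivation:
Byte[0]=32: 1-byte ASCII. cp=U+0032
Byte[1]=26: 1-byte ASCII. cp=U+0026
Byte[2]=E6: 3-byte lead, need 2 cont bytes. acc=0x6
Byte[3]=AA: continuation. acc=(acc<<6)|0x2A=0x1AA
Byte[4]=97: continuation. acc=(acc<<6)|0x17=0x6A97
Completed: cp=U+6A97 (starts at byte 2)
Byte[5]=ED: 3-byte lead, need 2 cont bytes. acc=0xD
Byte[6]=9C: continuation. acc=(acc<<6)|0x1C=0x35C
Byte[7]=9F: continuation. acc=(acc<<6)|0x1F=0xD71F
Completed: cp=U+D71F (starts at byte 5)
Byte[8]=F0: 4-byte lead, need 3 cont bytes. acc=0x0
Byte[9]=94: continuation. acc=(acc<<6)|0x14=0x14
Byte[10]=AA: continuation. acc=(acc<<6)|0x2A=0x52A
Byte[11]=90: continuation. acc=(acc<<6)|0x10=0x14A90
Completed: cp=U+14A90 (starts at byte 8)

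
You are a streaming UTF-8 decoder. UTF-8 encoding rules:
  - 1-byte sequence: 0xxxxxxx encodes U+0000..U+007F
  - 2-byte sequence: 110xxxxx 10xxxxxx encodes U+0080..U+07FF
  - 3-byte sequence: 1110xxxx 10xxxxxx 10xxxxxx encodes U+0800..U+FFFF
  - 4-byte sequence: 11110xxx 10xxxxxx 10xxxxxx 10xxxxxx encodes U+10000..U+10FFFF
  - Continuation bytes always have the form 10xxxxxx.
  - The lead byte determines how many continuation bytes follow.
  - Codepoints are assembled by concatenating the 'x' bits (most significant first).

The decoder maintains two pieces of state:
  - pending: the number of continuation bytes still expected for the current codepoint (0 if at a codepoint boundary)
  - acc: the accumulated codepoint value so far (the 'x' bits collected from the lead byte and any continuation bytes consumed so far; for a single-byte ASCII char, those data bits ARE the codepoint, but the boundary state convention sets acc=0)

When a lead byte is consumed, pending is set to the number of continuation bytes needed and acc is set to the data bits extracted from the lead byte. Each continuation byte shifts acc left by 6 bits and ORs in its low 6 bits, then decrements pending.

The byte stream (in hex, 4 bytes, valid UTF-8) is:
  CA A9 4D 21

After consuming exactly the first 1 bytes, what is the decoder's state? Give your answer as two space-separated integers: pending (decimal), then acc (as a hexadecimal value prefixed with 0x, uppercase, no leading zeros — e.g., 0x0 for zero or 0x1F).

Byte[0]=CA: 2-byte lead. pending=1, acc=0xA

Answer: 1 0xA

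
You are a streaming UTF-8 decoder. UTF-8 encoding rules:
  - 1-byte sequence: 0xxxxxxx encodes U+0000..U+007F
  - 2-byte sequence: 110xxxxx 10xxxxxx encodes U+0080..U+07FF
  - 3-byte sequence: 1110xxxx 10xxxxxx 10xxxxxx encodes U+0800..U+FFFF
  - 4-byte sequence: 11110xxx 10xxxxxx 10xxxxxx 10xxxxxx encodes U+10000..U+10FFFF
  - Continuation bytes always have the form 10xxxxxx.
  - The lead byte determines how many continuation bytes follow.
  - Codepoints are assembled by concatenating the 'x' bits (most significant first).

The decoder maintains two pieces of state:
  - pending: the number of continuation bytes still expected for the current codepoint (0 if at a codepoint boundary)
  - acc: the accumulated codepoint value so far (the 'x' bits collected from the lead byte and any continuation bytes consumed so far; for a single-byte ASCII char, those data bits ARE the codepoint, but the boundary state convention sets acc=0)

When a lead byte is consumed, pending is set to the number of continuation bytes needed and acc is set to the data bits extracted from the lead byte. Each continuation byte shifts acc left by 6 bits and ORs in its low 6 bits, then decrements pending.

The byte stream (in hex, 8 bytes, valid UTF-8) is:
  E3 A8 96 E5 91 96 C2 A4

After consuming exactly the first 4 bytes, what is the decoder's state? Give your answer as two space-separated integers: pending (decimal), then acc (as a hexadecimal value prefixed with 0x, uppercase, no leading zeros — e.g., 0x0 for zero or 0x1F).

Answer: 2 0x5

Derivation:
Byte[0]=E3: 3-byte lead. pending=2, acc=0x3
Byte[1]=A8: continuation. acc=(acc<<6)|0x28=0xE8, pending=1
Byte[2]=96: continuation. acc=(acc<<6)|0x16=0x3A16, pending=0
Byte[3]=E5: 3-byte lead. pending=2, acc=0x5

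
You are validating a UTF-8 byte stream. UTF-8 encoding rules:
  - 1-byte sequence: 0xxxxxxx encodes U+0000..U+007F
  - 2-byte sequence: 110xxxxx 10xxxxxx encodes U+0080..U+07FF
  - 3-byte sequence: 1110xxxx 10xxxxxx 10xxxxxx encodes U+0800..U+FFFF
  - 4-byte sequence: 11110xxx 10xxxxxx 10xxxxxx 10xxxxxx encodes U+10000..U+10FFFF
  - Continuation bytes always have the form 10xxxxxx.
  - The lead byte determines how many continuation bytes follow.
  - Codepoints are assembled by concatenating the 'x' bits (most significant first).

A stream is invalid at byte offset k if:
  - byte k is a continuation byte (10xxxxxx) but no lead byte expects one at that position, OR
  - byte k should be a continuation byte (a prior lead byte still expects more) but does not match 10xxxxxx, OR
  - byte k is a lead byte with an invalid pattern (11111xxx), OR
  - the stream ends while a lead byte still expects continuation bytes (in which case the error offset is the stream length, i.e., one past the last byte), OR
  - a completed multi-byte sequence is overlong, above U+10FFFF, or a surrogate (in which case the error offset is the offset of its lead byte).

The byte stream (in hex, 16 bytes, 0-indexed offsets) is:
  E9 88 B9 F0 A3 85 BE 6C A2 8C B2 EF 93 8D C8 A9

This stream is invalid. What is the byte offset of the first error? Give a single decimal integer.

Answer: 8

Derivation:
Byte[0]=E9: 3-byte lead, need 2 cont bytes. acc=0x9
Byte[1]=88: continuation. acc=(acc<<6)|0x08=0x248
Byte[2]=B9: continuation. acc=(acc<<6)|0x39=0x9239
Completed: cp=U+9239 (starts at byte 0)
Byte[3]=F0: 4-byte lead, need 3 cont bytes. acc=0x0
Byte[4]=A3: continuation. acc=(acc<<6)|0x23=0x23
Byte[5]=85: continuation. acc=(acc<<6)|0x05=0x8C5
Byte[6]=BE: continuation. acc=(acc<<6)|0x3E=0x2317E
Completed: cp=U+2317E (starts at byte 3)
Byte[7]=6C: 1-byte ASCII. cp=U+006C
Byte[8]=A2: INVALID lead byte (not 0xxx/110x/1110/11110)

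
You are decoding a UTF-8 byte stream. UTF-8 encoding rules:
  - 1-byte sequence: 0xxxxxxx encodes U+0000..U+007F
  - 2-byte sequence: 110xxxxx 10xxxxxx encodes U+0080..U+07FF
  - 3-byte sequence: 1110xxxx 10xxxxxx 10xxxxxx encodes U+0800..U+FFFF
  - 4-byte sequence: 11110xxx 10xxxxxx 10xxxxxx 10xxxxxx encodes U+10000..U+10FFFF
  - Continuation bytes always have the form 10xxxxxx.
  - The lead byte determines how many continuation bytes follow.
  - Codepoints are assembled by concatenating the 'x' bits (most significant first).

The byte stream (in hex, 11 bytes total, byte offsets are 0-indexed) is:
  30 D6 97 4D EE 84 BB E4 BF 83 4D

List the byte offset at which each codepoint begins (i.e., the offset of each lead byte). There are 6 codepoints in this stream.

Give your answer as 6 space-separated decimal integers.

Byte[0]=30: 1-byte ASCII. cp=U+0030
Byte[1]=D6: 2-byte lead, need 1 cont bytes. acc=0x16
Byte[2]=97: continuation. acc=(acc<<6)|0x17=0x597
Completed: cp=U+0597 (starts at byte 1)
Byte[3]=4D: 1-byte ASCII. cp=U+004D
Byte[4]=EE: 3-byte lead, need 2 cont bytes. acc=0xE
Byte[5]=84: continuation. acc=(acc<<6)|0x04=0x384
Byte[6]=BB: continuation. acc=(acc<<6)|0x3B=0xE13B
Completed: cp=U+E13B (starts at byte 4)
Byte[7]=E4: 3-byte lead, need 2 cont bytes. acc=0x4
Byte[8]=BF: continuation. acc=(acc<<6)|0x3F=0x13F
Byte[9]=83: continuation. acc=(acc<<6)|0x03=0x4FC3
Completed: cp=U+4FC3 (starts at byte 7)
Byte[10]=4D: 1-byte ASCII. cp=U+004D

Answer: 0 1 3 4 7 10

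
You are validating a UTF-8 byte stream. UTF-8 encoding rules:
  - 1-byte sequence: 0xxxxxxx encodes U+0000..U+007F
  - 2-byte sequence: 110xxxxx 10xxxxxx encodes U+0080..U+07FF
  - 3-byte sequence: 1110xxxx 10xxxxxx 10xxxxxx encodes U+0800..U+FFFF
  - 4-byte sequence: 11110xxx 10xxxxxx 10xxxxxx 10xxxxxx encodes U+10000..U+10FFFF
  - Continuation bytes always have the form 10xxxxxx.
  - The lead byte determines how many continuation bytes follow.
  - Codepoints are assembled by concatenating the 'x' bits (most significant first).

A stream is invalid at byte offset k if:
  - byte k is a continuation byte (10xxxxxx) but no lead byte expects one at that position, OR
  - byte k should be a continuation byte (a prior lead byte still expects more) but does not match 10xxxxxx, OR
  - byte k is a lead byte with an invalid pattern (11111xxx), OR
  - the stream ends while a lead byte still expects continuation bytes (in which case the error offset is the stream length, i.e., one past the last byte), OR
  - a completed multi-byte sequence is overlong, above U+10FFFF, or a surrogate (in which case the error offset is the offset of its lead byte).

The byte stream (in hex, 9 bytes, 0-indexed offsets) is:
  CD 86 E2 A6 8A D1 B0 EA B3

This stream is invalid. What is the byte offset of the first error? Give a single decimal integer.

Answer: 9

Derivation:
Byte[0]=CD: 2-byte lead, need 1 cont bytes. acc=0xD
Byte[1]=86: continuation. acc=(acc<<6)|0x06=0x346
Completed: cp=U+0346 (starts at byte 0)
Byte[2]=E2: 3-byte lead, need 2 cont bytes. acc=0x2
Byte[3]=A6: continuation. acc=(acc<<6)|0x26=0xA6
Byte[4]=8A: continuation. acc=(acc<<6)|0x0A=0x298A
Completed: cp=U+298A (starts at byte 2)
Byte[5]=D1: 2-byte lead, need 1 cont bytes. acc=0x11
Byte[6]=B0: continuation. acc=(acc<<6)|0x30=0x470
Completed: cp=U+0470 (starts at byte 5)
Byte[7]=EA: 3-byte lead, need 2 cont bytes. acc=0xA
Byte[8]=B3: continuation. acc=(acc<<6)|0x33=0x2B3
Byte[9]: stream ended, expected continuation. INVALID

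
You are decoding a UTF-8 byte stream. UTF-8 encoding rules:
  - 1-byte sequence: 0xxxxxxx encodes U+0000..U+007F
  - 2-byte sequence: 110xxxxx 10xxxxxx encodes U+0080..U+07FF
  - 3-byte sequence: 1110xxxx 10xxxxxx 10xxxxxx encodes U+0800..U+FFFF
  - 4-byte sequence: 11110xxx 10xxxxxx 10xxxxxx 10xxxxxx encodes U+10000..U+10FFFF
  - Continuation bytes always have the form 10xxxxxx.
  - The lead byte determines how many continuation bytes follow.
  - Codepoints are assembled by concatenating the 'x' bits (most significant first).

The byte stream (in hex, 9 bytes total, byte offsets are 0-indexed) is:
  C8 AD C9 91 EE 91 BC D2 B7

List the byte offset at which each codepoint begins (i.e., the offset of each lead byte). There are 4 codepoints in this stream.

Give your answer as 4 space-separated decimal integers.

Answer: 0 2 4 7

Derivation:
Byte[0]=C8: 2-byte lead, need 1 cont bytes. acc=0x8
Byte[1]=AD: continuation. acc=(acc<<6)|0x2D=0x22D
Completed: cp=U+022D (starts at byte 0)
Byte[2]=C9: 2-byte lead, need 1 cont bytes. acc=0x9
Byte[3]=91: continuation. acc=(acc<<6)|0x11=0x251
Completed: cp=U+0251 (starts at byte 2)
Byte[4]=EE: 3-byte lead, need 2 cont bytes. acc=0xE
Byte[5]=91: continuation. acc=(acc<<6)|0x11=0x391
Byte[6]=BC: continuation. acc=(acc<<6)|0x3C=0xE47C
Completed: cp=U+E47C (starts at byte 4)
Byte[7]=D2: 2-byte lead, need 1 cont bytes. acc=0x12
Byte[8]=B7: continuation. acc=(acc<<6)|0x37=0x4B7
Completed: cp=U+04B7 (starts at byte 7)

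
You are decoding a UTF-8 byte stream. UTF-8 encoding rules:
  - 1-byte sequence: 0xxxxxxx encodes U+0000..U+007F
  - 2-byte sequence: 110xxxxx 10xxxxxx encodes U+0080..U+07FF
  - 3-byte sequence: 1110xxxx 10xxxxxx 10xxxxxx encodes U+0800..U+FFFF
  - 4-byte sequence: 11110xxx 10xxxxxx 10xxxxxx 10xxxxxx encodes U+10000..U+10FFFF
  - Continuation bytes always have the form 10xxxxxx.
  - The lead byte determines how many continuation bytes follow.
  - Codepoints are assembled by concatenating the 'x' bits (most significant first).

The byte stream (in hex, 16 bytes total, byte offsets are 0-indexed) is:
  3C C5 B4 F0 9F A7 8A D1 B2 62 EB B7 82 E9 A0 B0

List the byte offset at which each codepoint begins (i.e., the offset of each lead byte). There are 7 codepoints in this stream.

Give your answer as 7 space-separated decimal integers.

Byte[0]=3C: 1-byte ASCII. cp=U+003C
Byte[1]=C5: 2-byte lead, need 1 cont bytes. acc=0x5
Byte[2]=B4: continuation. acc=(acc<<6)|0x34=0x174
Completed: cp=U+0174 (starts at byte 1)
Byte[3]=F0: 4-byte lead, need 3 cont bytes. acc=0x0
Byte[4]=9F: continuation. acc=(acc<<6)|0x1F=0x1F
Byte[5]=A7: continuation. acc=(acc<<6)|0x27=0x7E7
Byte[6]=8A: continuation. acc=(acc<<6)|0x0A=0x1F9CA
Completed: cp=U+1F9CA (starts at byte 3)
Byte[7]=D1: 2-byte lead, need 1 cont bytes. acc=0x11
Byte[8]=B2: continuation. acc=(acc<<6)|0x32=0x472
Completed: cp=U+0472 (starts at byte 7)
Byte[9]=62: 1-byte ASCII. cp=U+0062
Byte[10]=EB: 3-byte lead, need 2 cont bytes. acc=0xB
Byte[11]=B7: continuation. acc=(acc<<6)|0x37=0x2F7
Byte[12]=82: continuation. acc=(acc<<6)|0x02=0xBDC2
Completed: cp=U+BDC2 (starts at byte 10)
Byte[13]=E9: 3-byte lead, need 2 cont bytes. acc=0x9
Byte[14]=A0: continuation. acc=(acc<<6)|0x20=0x260
Byte[15]=B0: continuation. acc=(acc<<6)|0x30=0x9830
Completed: cp=U+9830 (starts at byte 13)

Answer: 0 1 3 7 9 10 13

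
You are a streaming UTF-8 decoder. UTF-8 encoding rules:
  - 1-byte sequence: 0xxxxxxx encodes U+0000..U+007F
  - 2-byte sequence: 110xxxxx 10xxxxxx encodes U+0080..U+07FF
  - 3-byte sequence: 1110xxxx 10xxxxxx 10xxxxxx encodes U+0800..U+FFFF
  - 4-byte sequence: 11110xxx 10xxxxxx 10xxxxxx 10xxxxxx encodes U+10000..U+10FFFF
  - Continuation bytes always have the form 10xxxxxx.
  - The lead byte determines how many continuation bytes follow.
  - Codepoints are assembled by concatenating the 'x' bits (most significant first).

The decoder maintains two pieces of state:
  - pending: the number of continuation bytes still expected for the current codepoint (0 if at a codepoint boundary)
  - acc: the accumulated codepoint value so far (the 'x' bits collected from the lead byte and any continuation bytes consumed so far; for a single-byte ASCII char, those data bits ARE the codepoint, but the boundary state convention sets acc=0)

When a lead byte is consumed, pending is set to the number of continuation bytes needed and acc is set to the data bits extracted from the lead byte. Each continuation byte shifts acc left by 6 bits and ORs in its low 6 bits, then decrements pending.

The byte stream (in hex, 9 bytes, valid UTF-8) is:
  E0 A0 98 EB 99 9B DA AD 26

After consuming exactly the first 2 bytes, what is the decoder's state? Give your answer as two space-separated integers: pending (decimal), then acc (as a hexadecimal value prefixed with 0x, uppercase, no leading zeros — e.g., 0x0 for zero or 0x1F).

Answer: 1 0x20

Derivation:
Byte[0]=E0: 3-byte lead. pending=2, acc=0x0
Byte[1]=A0: continuation. acc=(acc<<6)|0x20=0x20, pending=1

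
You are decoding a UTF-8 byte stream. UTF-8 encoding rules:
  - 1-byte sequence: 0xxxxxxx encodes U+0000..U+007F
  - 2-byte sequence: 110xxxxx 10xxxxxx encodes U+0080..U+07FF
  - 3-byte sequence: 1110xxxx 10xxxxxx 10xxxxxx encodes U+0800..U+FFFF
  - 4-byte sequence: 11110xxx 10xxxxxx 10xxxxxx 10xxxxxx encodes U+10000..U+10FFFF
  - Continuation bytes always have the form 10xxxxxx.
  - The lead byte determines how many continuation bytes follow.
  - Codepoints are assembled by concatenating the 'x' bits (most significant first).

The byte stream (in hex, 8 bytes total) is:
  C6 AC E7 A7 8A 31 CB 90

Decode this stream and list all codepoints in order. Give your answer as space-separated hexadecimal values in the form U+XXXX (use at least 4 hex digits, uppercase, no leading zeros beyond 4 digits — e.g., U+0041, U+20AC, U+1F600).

Byte[0]=C6: 2-byte lead, need 1 cont bytes. acc=0x6
Byte[1]=AC: continuation. acc=(acc<<6)|0x2C=0x1AC
Completed: cp=U+01AC (starts at byte 0)
Byte[2]=E7: 3-byte lead, need 2 cont bytes. acc=0x7
Byte[3]=A7: continuation. acc=(acc<<6)|0x27=0x1E7
Byte[4]=8A: continuation. acc=(acc<<6)|0x0A=0x79CA
Completed: cp=U+79CA (starts at byte 2)
Byte[5]=31: 1-byte ASCII. cp=U+0031
Byte[6]=CB: 2-byte lead, need 1 cont bytes. acc=0xB
Byte[7]=90: continuation. acc=(acc<<6)|0x10=0x2D0
Completed: cp=U+02D0 (starts at byte 6)

Answer: U+01AC U+79CA U+0031 U+02D0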